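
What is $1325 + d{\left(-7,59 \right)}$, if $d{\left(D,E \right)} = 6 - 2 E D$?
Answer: $2157$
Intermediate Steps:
$d{\left(D,E \right)} = 6 - 2 D E$
$1325 + d{\left(-7,59 \right)} = 1325 - \left(-6 - 826\right) = 1325 + \left(6 + 826\right) = 1325 + 832 = 2157$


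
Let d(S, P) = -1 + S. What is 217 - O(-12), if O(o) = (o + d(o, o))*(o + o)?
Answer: -383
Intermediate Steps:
O(o) = 2*o*(-1 + 2*o) (O(o) = (o + (-1 + o))*(o + o) = (-1 + 2*o)*(2*o) = 2*o*(-1 + 2*o))
217 - O(-12) = 217 - 2*(-12)*(-1 + 2*(-12)) = 217 - 2*(-12)*(-1 - 24) = 217 - 2*(-12)*(-25) = 217 - 1*600 = 217 - 600 = -383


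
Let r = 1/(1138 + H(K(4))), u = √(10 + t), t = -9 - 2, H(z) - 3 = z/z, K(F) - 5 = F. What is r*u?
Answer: I/1142 ≈ 0.00087566*I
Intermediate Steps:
K(F) = 5 + F
H(z) = 4 (H(z) = 3 + z/z = 3 + 1 = 4)
t = -11
u = I (u = √(10 - 11) = √(-1) = I ≈ 1.0*I)
r = 1/1142 (r = 1/(1138 + 4) = 1/1142 ≈ 0.00087566)
r*u = I/1142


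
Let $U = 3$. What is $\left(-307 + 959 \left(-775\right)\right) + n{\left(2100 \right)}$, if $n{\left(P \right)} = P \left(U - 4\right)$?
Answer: $-745632$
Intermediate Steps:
$n{\left(P \right)} = - P$ ($n{\left(P \right)} = P \left(3 - 4\right) = P \left(-1\right) = - P$)
$\left(-307 + 959 \left(-775\right)\right) + n{\left(2100 \right)} = \left(-307 + 959 \left(-775\right)\right) - 2100 = \left(-307 - 743225\right) - 2100 = -743532 - 2100 = -745632$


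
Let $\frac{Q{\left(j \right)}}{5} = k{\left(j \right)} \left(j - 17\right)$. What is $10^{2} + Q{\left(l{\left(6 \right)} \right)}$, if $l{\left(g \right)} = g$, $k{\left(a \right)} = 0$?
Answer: $100$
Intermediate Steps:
$Q{\left(j \right)} = 0$ ($Q{\left(j \right)} = 5 \cdot 0 \left(j - 17\right) = 5 \cdot 0 \left(-17 + j\right) = 5 \cdot 0 = 0$)
$10^{2} + Q{\left(l{\left(6 \right)} \right)} = 10^{2} + 0 = 100 + 0 = 100$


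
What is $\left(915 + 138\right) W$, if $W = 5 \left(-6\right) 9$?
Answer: $-284310$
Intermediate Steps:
$W = -270$ ($W = \left(-30\right) 9 = -270$)
$\left(915 + 138\right) W = \left(915 + 138\right) \left(-270\right) = 1053 \left(-270\right) = -284310$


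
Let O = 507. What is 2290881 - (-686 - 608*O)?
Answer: 2599823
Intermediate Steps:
2290881 - (-686 - 608*O) = 2290881 - (-686 - 608*507) = 2290881 - (-686 - 308256) = 2290881 - 1*(-308942) = 2290881 + 308942 = 2599823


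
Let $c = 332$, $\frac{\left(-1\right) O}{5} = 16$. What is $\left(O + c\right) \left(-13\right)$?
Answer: $-3276$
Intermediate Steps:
$O = -80$ ($O = \left(-5\right) 16 = -80$)
$\left(O + c\right) \left(-13\right) = \left(-80 + 332\right) \left(-13\right) = 252 \left(-13\right) = -3276$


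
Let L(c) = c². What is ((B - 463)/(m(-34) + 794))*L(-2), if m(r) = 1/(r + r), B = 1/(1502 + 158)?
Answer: -2488732/1066965 ≈ -2.3325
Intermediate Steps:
B = 1/1660 ≈ 0.00060241
m(r) = 1/(2*r)
((B - 463)/(m(-34) + 794))*L(-2) = ((1/1660 - 463)/((½)/(-34) + 794))*(-2)² = -768579/(1660*((½)*(-1/34) + 794))*4 = -768579/(1660*(-1/68 + 794))*4 = -768579/(1660*53991/68)*4 = -768579/1660*68/53991*4 = -622183/1066965*4 = -2488732/1066965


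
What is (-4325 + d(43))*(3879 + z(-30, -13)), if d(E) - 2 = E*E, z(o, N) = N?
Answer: -9564484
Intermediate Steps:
d(E) = 2 + E² (d(E) = 2 + E*E = 2 + E²)
(-4325 + d(43))*(3879 + z(-30, -13)) = (-4325 + (2 + 43²))*(3879 - 13) = (-4325 + (2 + 1849))*3866 = (-4325 + 1851)*3866 = -2474*3866 = -9564484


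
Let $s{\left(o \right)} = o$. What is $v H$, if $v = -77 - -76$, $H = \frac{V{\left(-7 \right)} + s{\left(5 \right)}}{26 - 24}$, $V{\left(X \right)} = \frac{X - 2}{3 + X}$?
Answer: $- \frac{29}{8} \approx -3.625$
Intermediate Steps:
$V{\left(X \right)} = \frac{-2 + X}{3 + X}$
$H = \frac{29}{8}$ ($H = \frac{\frac{-2 - 7}{3 - 7} + 5}{26 - 24} = \frac{\frac{1}{-4} \left(-9\right) + 5}{2} = \left(\left(- \frac{1}{4}\right) \left(-9\right) + 5\right) \frac{1}{2} = \left(\frac{9}{4} + 5\right) \frac{1}{2} = \frac{29}{4} \cdot \frac{1}{2} = \frac{29}{8} \approx 3.625$)
$v = -1$ ($v = -77 + 76 = -1$)
$v H = \left(-1\right) \frac{29}{8} = - \frac{29}{8}$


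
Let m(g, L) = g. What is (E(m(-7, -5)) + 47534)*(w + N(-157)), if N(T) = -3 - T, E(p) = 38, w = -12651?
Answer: -594507284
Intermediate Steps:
(E(m(-7, -5)) + 47534)*(w + N(-157)) = (38 + 47534)*(-12651 + (-3 - 1*(-157))) = 47572*(-12651 + (-3 + 157)) = 47572*(-12651 + 154) = 47572*(-12497) = -594507284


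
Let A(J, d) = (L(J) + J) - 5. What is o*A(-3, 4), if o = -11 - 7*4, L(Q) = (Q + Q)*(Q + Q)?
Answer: -1092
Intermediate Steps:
L(Q) = 4*Q² (L(Q) = (2*Q)*(2*Q) = 4*Q²)
o = -39 (o = -11 - 28 = -39)
A(J, d) = -5 + J + 4*J² (A(J, d) = (4*J² + J) - 5 = (J + 4*J²) - 5 = -5 + J + 4*J²)
o*A(-3, 4) = -39*(-5 - 3 + 4*(-3)²) = -39*(-5 - 3 + 4*9) = -39*(-5 - 3 + 36) = -39*28 = -1092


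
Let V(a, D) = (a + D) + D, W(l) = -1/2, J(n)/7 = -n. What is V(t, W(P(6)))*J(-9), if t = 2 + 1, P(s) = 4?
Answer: 126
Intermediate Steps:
J(n) = -7*n (J(n) = 7*(-n) = -7*n)
W(l) = -1/2 (W(l) = -1*1/2 = -1/2)
t = 3
V(a, D) = a + 2*D (V(a, D) = (D + a) + D = a + 2*D)
V(t, W(P(6)))*J(-9) = (3 + 2*(-1/2))*(-7*(-9)) = (3 - 1)*63 = 2*63 = 126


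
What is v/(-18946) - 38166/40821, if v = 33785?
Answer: -700743507/257798222 ≈ -2.7182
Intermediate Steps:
v/(-18946) - 38166/40821 = 33785/(-18946) - 38166/40821 = 33785*(-1/18946) - 38166*1/40821 = -33785/18946 - 12722/13607 = -700743507/257798222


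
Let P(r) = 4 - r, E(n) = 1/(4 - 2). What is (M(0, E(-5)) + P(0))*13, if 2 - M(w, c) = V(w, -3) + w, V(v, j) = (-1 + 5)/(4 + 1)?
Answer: 338/5 ≈ 67.600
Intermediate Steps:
E(n) = ½ (E(n) = 1/2 = ½)
V(v, j) = ⅘ (V(v, j) = 4/5 = 4*(⅕) = ⅘)
M(w, c) = 6/5 - w (M(w, c) = 2 - (⅘ + w) = 2 + (-⅘ - w) = 6/5 - w)
(M(0, E(-5)) + P(0))*13 = ((6/5 - 1*0) + (4 - 1*0))*13 = ((6/5 + 0) + (4 + 0))*13 = (6/5 + 4)*13 = (26/5)*13 = 338/5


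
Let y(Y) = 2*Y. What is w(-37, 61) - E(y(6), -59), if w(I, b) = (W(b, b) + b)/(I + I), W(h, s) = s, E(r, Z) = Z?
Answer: 2122/37 ≈ 57.351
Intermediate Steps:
w(I, b) = b/I (w(I, b) = (b + b)/(I + I) = (2*b)/((2*I)) = (2*b)*(1/(2*I)) = b/I)
w(-37, 61) - E(y(6), -59) = 61/(-37) - 1*(-59) = 61*(-1/37) + 59 = -61/37 + 59 = 2122/37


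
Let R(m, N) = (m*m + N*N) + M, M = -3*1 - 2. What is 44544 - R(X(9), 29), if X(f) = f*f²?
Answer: -487733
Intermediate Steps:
X(f) = f³
M = -5 (M = -3 - 2 = -5)
R(m, N) = -5 + N² + m² (R(m, N) = (m*m + N*N) - 5 = (m² + N²) - 5 = (N² + m²) - 5 = -5 + N² + m²)
44544 - R(X(9), 29) = 44544 - (-5 + 29² + (9³)²) = 44544 - (-5 + 841 + 729²) = 44544 - (-5 + 841 + 531441) = 44544 - 1*532277 = 44544 - 532277 = -487733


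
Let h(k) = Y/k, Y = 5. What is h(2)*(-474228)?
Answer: -1185570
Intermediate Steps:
h(k) = 5/k
h(2)*(-474228) = (5/2)*(-474228) = -1185570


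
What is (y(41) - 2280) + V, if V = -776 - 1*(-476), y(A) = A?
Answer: -2539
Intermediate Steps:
V = -300 (V = -776 + 476 = -300)
(y(41) - 2280) + V = (41 - 2280) - 300 = -2239 - 300 = -2539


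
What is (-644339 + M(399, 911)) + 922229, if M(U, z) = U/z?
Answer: 253158189/911 ≈ 2.7789e+5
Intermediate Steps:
(-644339 + M(399, 911)) + 922229 = (-644339 + 399/911) + 922229 = -586992430/911 + 922229 = 253158189/911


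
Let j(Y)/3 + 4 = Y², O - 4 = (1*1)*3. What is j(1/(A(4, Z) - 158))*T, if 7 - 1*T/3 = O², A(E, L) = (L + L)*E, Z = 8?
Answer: 6679827/4418 ≈ 1512.0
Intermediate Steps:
A(E, L) = 2*E*L (A(E, L) = (2*L)*E = 2*E*L)
O = 7 (O = 4 + (1*1)*3 = 4 + 1*3 = 4 + 3 = 7)
T = -126 (T = 21 - 3*7² = 21 - 3*49 = 21 - 147 = -126)
j(Y) = -12 + 3*Y²
j(1/(A(4, Z) - 158))*T = (-12 + 3*(1/(2*4*8 - 158))²)*(-126) = (-12 + 3*(1/(64 - 158))²)*(-126) = (-12 + 3*(1/(-94))²)*(-126) = (-12 + 3*(-1/94)²)*(-126) = (-12 + 3*(1/8836))*(-126) = (-12 + 3/8836)*(-126) = -106029/8836*(-126) = 6679827/4418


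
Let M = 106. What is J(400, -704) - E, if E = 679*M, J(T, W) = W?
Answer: -72678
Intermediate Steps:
E = 71974 (E = 679*106 = 71974)
J(400, -704) - E = -704 - 1*71974 = -704 - 71974 = -72678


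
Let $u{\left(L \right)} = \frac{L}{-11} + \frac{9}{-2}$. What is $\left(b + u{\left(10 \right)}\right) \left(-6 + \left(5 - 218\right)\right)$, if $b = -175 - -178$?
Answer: $\frac{11607}{22} \approx 527.59$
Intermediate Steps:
$b = 3$ ($b = -175 + 178 = 3$)
$u{\left(L \right)} = - \frac{9}{2} - \frac{L}{11}$ ($u{\left(L \right)} = L \left(- \frac{1}{11}\right) + 9 \left(- \frac{1}{2}\right) = - \frac{L}{11} - \frac{9}{2} = - \frac{9}{2} - \frac{L}{11}$)
$\left(b + u{\left(10 \right)}\right) \left(-6 + \left(5 - 218\right)\right) = \left(3 - \frac{119}{22}\right) \left(-6 + \left(5 - 218\right)\right) = \left(3 - \frac{119}{22}\right) \left(-6 - 213\right) = \left(- \frac{53}{22}\right) \left(-219\right) = \frac{11607}{22}$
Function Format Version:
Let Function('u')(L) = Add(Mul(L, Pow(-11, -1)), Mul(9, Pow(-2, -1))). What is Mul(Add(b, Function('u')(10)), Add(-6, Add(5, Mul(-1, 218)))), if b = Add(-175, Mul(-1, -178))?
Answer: Rational(11607, 22) ≈ 527.59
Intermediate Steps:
b = 3 (b = Add(-175, 178) = 3)
Function('u')(L) = Add(Rational(-9, 2), Mul(Rational(-1, 11), L)) (Function('u')(L) = Add(Mul(L, Rational(-1, 11)), Mul(9, Rational(-1, 2))) = Add(Mul(Rational(-1, 11), L), Rational(-9, 2)) = Add(Rational(-9, 2), Mul(Rational(-1, 11), L)))
Mul(Add(b, Function('u')(10)), Add(-6, Add(5, Mul(-1, 218)))) = Mul(Add(3, Add(Rational(-9, 2), Mul(Rational(-1, 11), 10))), Add(-6, Add(5, Mul(-1, 218)))) = Mul(Add(3, Add(Rational(-9, 2), Rational(-10, 11))), Add(-6, Add(5, -218))) = Mul(Add(3, Rational(-119, 22)), Add(-6, -213)) = Mul(Rational(-53, 22), -219) = Rational(11607, 22)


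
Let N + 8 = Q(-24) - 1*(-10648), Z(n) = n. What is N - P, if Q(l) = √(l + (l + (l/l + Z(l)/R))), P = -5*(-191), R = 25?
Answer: 9685 + I*√1199/5 ≈ 9685.0 + 6.9253*I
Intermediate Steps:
P = 955
Q(l) = √(1 + 51*l/25) (Q(l) = √(l + (l + (l/l + l/25))) = √(l + (l + (1 + l*(1/25)))) = √(l + (l + (1 + l/25))) = √(l + (1 + 26*l/25)) = √(1 + 51*l/25))
N = 10640 + I*√1199/5 (N = -8 + (√(25 + 51*(-24))/5 - 1*(-10648)) = -8 + (√(25 - 1224)/5 + 10648) = -8 + (√(-1199)/5 + 10648) = -8 + ((I*√1199)/5 + 10648) = -8 + (I*√1199/5 + 10648) = -8 + (10648 + I*√1199/5) = 10640 + I*√1199/5 ≈ 10640.0 + 6.9253*I)
N - P = (10640 + I*√1199/5) - 1*955 = (10640 + I*√1199/5) - 955 = 9685 + I*√1199/5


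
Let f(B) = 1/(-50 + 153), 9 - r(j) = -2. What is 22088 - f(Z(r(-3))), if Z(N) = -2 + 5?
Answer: 2275063/103 ≈ 22088.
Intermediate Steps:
r(j) = 11 (r(j) = 9 - 1*(-2) = 9 + 2 = 11)
Z(N) = 3
f(B) = 1/103
22088 - f(Z(r(-3))) = 22088 - 1*1/103 = 22088 - 1/103 = 2275063/103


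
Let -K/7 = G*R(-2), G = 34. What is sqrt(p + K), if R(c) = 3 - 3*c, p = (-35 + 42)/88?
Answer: I*sqrt(4146758)/44 ≈ 46.281*I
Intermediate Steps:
p = 7/88 (p = 7*(1/88) = 7/88 ≈ 0.079545)
K = -2142 (K = -238*(3 - 3*(-2)) = -238*(3 + 6) = -238*9 = -7*306 = -2142)
sqrt(p + K) = sqrt(7/88 - 2142) = sqrt(-188489/88) = I*sqrt(4146758)/44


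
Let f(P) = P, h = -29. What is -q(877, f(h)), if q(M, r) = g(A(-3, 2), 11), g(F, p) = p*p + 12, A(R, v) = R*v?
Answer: -133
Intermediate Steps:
g(F, p) = 12 + p² (g(F, p) = p² + 12 = 12 + p²)
q(M, r) = 133 (q(M, r) = 12 + 11² = 12 + 121 = 133)
-q(877, f(h)) = -1*133 = -133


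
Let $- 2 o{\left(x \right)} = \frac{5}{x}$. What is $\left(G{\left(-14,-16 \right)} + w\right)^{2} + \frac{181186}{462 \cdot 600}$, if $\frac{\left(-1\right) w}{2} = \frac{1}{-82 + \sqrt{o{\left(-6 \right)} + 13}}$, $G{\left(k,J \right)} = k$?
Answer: $\frac{176130967031824097}{898765245239400} - \frac{9003280 \sqrt{483}}{6484597729} \approx 195.94$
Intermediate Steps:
$o{\left(x \right)} = - \frac{5}{2 x}$ ($o{\left(x \right)} = - \frac{5 \frac{1}{x}}{2} = - \frac{5}{2 x}$)
$w = - \frac{2}{-82 + \frac{\sqrt{483}}{6}}$ ($w = - \frac{2}{-82 + \sqrt{- \frac{5}{2 \left(-6\right)} + 13}} = - \frac{2}{-82 + \sqrt{\left(- \frac{5}{2}\right) \left(- \frac{1}{6}\right) + 13}} = - \frac{2}{-82 + \sqrt{\frac{5}{12} + 13}} = - \frac{2}{-82 + \sqrt{\frac{161}{12}}} = - \frac{2}{-82 + \frac{\sqrt{483}}{6}} \approx 0.025531$)
$\left(G{\left(-14,-16 \right)} + w\right)^{2} + \frac{181186}{462 \cdot 600} = \left(-14 + \left(\frac{1968}{80527} + \frac{4 \sqrt{483}}{80527}\right)\right)^{2} + \frac{181186}{462 \cdot 600} = \left(- \frac{1125410}{80527} + \frac{4 \sqrt{483}}{80527}\right)^{2} + \frac{181186}{277200} = \left(- \frac{1125410}{80527} + \frac{4 \sqrt{483}}{80527}\right)^{2} + 181186 \cdot \frac{1}{277200} = \left(- \frac{1125410}{80527} + \frac{4 \sqrt{483}}{80527}\right)^{2} + \frac{90593}{138600} = \frac{90593}{138600} + \left(- \frac{1125410}{80527} + \frac{4 \sqrt{483}}{80527}\right)^{2}$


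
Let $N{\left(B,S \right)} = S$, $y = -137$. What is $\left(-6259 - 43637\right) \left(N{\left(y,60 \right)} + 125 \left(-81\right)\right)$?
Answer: $502203240$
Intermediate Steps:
$\left(-6259 - 43637\right) \left(N{\left(y,60 \right)} + 125 \left(-81\right)\right) = \left(-6259 - 43637\right) \left(60 + 125 \left(-81\right)\right) = - 49896 \left(60 - 10125\right) = \left(-49896\right) \left(-10065\right) = 502203240$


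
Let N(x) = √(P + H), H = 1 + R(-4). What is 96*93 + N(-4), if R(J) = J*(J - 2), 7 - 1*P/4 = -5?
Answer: 8928 + √73 ≈ 8936.5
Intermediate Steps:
P = 48 (P = 28 - 4*(-5) = 28 + 20 = 48)
R(J) = J*(-2 + J)
H = 25 (H = 1 - 4*(-2 - 4) = 1 - 4*(-6) = 1 + 24 = 25)
N(x) = √73 (N(x) = √(48 + 25) = √73)
96*93 + N(-4) = 96*93 + √73 = 8928 + √73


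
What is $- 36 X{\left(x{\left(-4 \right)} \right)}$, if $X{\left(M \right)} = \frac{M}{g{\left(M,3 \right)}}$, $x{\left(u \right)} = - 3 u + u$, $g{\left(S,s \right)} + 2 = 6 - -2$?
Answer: $-48$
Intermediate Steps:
$g{\left(S,s \right)} = 6$ ($g{\left(S,s \right)} = -2 + \left(6 - -2\right) = -2 + \left(6 + 2\right) = -2 + 8 = 6$)
$x{\left(u \right)} = - 2 u$
$X{\left(M \right)} = \frac{M}{6}$
$- 36 X{\left(x{\left(-4 \right)} \right)} = - 36 \frac{\left(-2\right) \left(-4\right)}{6} = - 36 \cdot \frac{1}{6} \cdot 8 = \left(-36\right) \frac{4}{3} = -48$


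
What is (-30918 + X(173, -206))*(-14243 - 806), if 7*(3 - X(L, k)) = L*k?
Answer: 2720362583/7 ≈ 3.8862e+8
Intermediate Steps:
X(L, k) = 3 - L*k/7
(-30918 + X(173, -206))*(-14243 - 806) = (-30918 + (3 - ⅐*173*(-206)))*(-14243 - 806) = (-30918 + (3 + 35638/7))*(-15049) = (-30918 + 35659/7)*(-15049) = -180767/7*(-15049) = 2720362583/7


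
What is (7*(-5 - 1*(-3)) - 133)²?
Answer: 21609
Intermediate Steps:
(7*(-5 - 1*(-3)) - 133)² = (7*(-5 + 3) - 133)² = (7*(-2) - 133)² = (-14 - 133)² = (-147)² = 21609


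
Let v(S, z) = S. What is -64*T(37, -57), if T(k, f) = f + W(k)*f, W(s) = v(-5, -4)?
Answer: -14592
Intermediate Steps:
W(s) = -5
T(k, f) = -4*f (T(k, f) = f - 5*f = -4*f)
-64*T(37, -57) = -(-256)*(-57) = -64*228 = -14592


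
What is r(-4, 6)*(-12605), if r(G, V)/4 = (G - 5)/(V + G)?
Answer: 226890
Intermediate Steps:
r(G, V) = 4*(-5 + G)/(G + V) (r(G, V) = 4*((G - 5)/(V + G)) = 4*((-5 + G)/(G + V)) = 4*(-5 + G)/(G + V))
r(-4, 6)*(-12605) = (4*(-5 - 4)/(-4 + 6))*(-12605) = (4*(-9)/2)*(-12605) = (4*(½)*(-9))*(-12605) = -18*(-12605) = 226890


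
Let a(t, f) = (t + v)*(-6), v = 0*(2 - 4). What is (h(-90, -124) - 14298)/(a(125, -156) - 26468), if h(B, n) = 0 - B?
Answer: 7104/13609 ≈ 0.52201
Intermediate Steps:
h(B, n) = -B
v = 0 (v = 0*(-2) = 0)
a(t, f) = -6*t (a(t, f) = (t + 0)*(-6) = t*(-6) = -6*t)
(h(-90, -124) - 14298)/(a(125, -156) - 26468) = (-1*(-90) - 14298)/(-6*125 - 26468) = (90 - 14298)/(-750 - 26468) = -14208/(-27218) = -14208*(-1/27218) = 7104/13609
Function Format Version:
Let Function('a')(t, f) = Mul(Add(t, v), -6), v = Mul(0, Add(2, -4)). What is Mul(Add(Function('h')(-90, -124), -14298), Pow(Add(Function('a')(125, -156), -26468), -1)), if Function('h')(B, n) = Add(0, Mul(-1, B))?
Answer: Rational(7104, 13609) ≈ 0.52201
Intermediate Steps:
Function('h')(B, n) = Mul(-1, B)
v = 0 (v = Mul(0, -2) = 0)
Function('a')(t, f) = Mul(-6, t) (Function('a')(t, f) = Mul(Add(t, 0), -6) = Mul(t, -6) = Mul(-6, t))
Mul(Add(Function('h')(-90, -124), -14298), Pow(Add(Function('a')(125, -156), -26468), -1)) = Mul(Add(Mul(-1, -90), -14298), Pow(Add(Mul(-6, 125), -26468), -1)) = Mul(Add(90, -14298), Pow(Add(-750, -26468), -1)) = Mul(-14208, Pow(-27218, -1)) = Mul(-14208, Rational(-1, 27218)) = Rational(7104, 13609)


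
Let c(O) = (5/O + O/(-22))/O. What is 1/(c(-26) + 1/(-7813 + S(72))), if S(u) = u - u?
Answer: -4469036/170655 ≈ -26.188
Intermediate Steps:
S(u) = 0
c(O) = (5/O - O/22)/O (c(O) = (5/O + O*(-1/22))/O = (5/O - O/22)/O)
1/(c(-26) + 1/(-7813 + S(72))) = 1/((-1/22 + 5/(-26)**2) + 1/(-7813 + 0)) = 1/((-1/22 + 5*(1/676)) + 1/(-7813)) = 1/((-1/22 + 5/676) - 1/7813) = 1/(-283/7436 - 1/7813) = 1/(-170655/4469036) = -4469036/170655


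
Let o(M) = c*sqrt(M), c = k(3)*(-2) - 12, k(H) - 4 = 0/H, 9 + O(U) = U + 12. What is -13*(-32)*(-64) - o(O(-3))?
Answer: -26624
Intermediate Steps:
O(U) = 3 + U (O(U) = -9 + (U + 12) = -9 + (12 + U) = 3 + U)
k(H) = 4 (k(H) = 4 + 0/H = 4 + 0 = 4)
c = -20 (c = 4*(-2) - 12 = -8 - 12 = -20)
o(M) = -20*sqrt(M)
-13*(-32)*(-64) - o(O(-3)) = -13*(-32)*(-64) - (-20)*sqrt(3 - 3) = 416*(-64) - (-20)*sqrt(0) = -26624 - (-20)*0 = -26624 - 1*0 = -26624 + 0 = -26624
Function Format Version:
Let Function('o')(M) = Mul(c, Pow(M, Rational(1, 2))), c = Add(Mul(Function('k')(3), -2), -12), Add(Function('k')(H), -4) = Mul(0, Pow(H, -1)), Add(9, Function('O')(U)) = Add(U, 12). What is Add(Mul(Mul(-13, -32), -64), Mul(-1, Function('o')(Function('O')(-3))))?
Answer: -26624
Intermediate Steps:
Function('O')(U) = Add(3, U) (Function('O')(U) = Add(-9, Add(U, 12)) = Add(-9, Add(12, U)) = Add(3, U))
Function('k')(H) = 4 (Function('k')(H) = Add(4, Mul(0, Pow(H, -1))) = Add(4, 0) = 4)
c = -20 (c = Add(Mul(4, -2), -12) = Add(-8, -12) = -20)
Function('o')(M) = Mul(-20, Pow(M, Rational(1, 2)))
Add(Mul(Mul(-13, -32), -64), Mul(-1, Function('o')(Function('O')(-3)))) = Add(Mul(Mul(-13, -32), -64), Mul(-1, Mul(-20, Pow(Add(3, -3), Rational(1, 2))))) = Add(Mul(416, -64), Mul(-1, Mul(-20, Pow(0, Rational(1, 2))))) = Add(-26624, Mul(-1, Mul(-20, 0))) = Add(-26624, Mul(-1, 0)) = Add(-26624, 0) = -26624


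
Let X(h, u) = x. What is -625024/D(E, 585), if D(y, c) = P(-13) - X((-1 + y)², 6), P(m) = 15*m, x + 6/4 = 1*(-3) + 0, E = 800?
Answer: 1250048/381 ≈ 3281.0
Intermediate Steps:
x = -9/2 (x = -3/2 + (1*(-3) + 0) = -3/2 + (-3 + 0) = -3/2 - 3 = -9/2 ≈ -4.5000)
X(h, u) = -9/2
D(y, c) = -381/2 (D(y, c) = 15*(-13) - 1*(-9/2) = -195 + 9/2 = -381/2)
-625024/D(E, 585) = -625024/(-381/2) = -625024*(-2/381) = 1250048/381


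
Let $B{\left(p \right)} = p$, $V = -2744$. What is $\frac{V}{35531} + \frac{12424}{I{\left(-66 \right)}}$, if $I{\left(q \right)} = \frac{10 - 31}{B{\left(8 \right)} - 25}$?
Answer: $\frac{7504373824}{746151} \approx 10057.0$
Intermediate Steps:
$I{\left(q \right)} = \frac{21}{17}$ ($I{\left(q \right)} = \frac{10 - 31}{8 - 25} = - \frac{21}{-17} = \left(-21\right) \left(- \frac{1}{17}\right) = \frac{21}{17}$)
$\frac{V}{35531} + \frac{12424}{I{\left(-66 \right)}} = - \frac{2744}{35531} + \frac{12424}{\frac{21}{17}} = \left(-2744\right) \frac{1}{35531} + 12424 \cdot \frac{17}{21} = - \frac{2744}{35531} + \frac{211208}{21} = \frac{7504373824}{746151}$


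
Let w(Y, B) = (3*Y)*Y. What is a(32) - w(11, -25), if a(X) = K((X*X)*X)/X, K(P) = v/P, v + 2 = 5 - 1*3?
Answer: -363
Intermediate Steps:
w(Y, B) = 3*Y²
v = 0 (v = -2 + (5 - 1*3) = -2 + (5 - 3) = -2 + 2 = 0)
K(P) = 0 (K(P) = 0/P = 0)
a(X) = 0 (a(X) = 0/X = 0)
a(32) - w(11, -25) = 0 - 3*11² = 0 - 3*121 = 0 - 1*363 = 0 - 363 = -363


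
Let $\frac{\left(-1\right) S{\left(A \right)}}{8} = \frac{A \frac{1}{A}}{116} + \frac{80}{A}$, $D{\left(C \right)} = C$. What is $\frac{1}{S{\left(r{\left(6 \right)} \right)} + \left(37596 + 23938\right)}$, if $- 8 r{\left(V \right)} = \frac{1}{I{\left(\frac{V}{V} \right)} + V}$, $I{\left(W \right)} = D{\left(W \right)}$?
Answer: $\frac{29}{2823844} \approx 1.027 \cdot 10^{-5}$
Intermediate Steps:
$I{\left(W \right)} = W$
$r{\left(V \right)} = - \frac{1}{8 \left(1 + V\right)}$ ($r{\left(V \right)} = - \frac{1}{8 \left(\frac{V}{V} + V\right)} = - \frac{1}{8 \left(1 + V\right)}$)
$S{\left(A \right)} = - \frac{2}{29} - \frac{640}{A}$ ($S{\left(A \right)} = - 8 \left(\frac{A \frac{1}{A}}{116} + \frac{80}{A}\right) = - 8 \left(1 \cdot \frac{1}{116} + \frac{80}{A}\right) = - 8 \left(\frac{1}{116} + \frac{80}{A}\right) = - \frac{2}{29} - \frac{640}{A}$)
$\frac{1}{S{\left(r{\left(6 \right)} \right)} + \left(37596 + 23938\right)} = \frac{1}{\left(- \frac{2}{29} - \frac{640}{\left(-1\right) \frac{1}{8 + 8 \cdot 6}}\right) + \left(37596 + 23938\right)} = \frac{1}{\left(- \frac{2}{29} - \frac{640}{\left(-1\right) \frac{1}{8 + 48}}\right) + 61534} = \frac{1}{\left(- \frac{2}{29} - \frac{640}{\left(-1\right) \frac{1}{56}}\right) + 61534} = \frac{1}{\left(- \frac{2}{29} - \frac{640}{- \frac{1}{56}}\right) + 61534} = \frac{1}{\left(- \frac{2}{29} - -35840\right) + 61534} = \frac{1}{\left(- \frac{2}{29} + 35840\right) + 61534} = \frac{1}{\frac{1039358}{29} + 61534} = \frac{1}{\frac{2823844}{29}} = \frac{29}{2823844}$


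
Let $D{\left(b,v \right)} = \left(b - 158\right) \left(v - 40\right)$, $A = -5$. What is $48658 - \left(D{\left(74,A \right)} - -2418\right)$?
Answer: $42460$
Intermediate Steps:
$D{\left(b,v \right)} = \left(-158 + b\right) \left(-40 + v\right)$
$48658 - \left(D{\left(74,A \right)} - -2418\right) = 48658 - \left(\left(6320 - -790 - 2960 + 74 \left(-5\right)\right) - -2418\right) = 48658 - \left(\left(6320 + 790 - 2960 - 370\right) + 2418\right) = 48658 - \left(3780 + 2418\right) = 48658 - 6198 = 42460$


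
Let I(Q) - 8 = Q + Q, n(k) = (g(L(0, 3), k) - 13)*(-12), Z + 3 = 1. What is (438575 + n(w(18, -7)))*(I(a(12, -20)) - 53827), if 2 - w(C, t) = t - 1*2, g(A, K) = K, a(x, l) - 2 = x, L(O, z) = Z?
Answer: -23592678809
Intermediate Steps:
Z = -2 (Z = -3 + 1 = -2)
L(O, z) = -2
a(x, l) = 2 + x
w(C, t) = 4 - t (w(C, t) = 2 - (t - 1*2) = 2 - (t - 2) = 2 - (-2 + t) = 2 + (2 - t) = 4 - t)
n(k) = 156 - 12*k (n(k) = (k - 13)*(-12) = (-13 + k)*(-12) = 156 - 12*k)
I(Q) = 8 + 2*Q (I(Q) = 8 + (Q + Q) = 8 + 2*Q)
(438575 + n(w(18, -7)))*(I(a(12, -20)) - 53827) = (438575 + (156 - 12*(4 - 1*(-7))))*((8 + 2*(2 + 12)) - 53827) = (438575 + (156 - 12*(4 + 7)))*((8 + 2*14) - 53827) = (438575 + (156 - 12*11))*((8 + 28) - 53827) = (438575 + (156 - 132))*(36 - 53827) = (438575 + 24)*(-53791) = 438599*(-53791) = -23592678809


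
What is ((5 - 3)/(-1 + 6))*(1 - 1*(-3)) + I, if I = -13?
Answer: -57/5 ≈ -11.400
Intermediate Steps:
((5 - 3)/(-1 + 6))*(1 - 1*(-3)) + I = ((5 - 3)/(-1 + 6))*(1 - 1*(-3)) - 13 = (2/5)*(1 + 3) - 13 = (2*(⅕))*4 - 13 = (⅖)*4 - 13 = 8/5 - 13 = -57/5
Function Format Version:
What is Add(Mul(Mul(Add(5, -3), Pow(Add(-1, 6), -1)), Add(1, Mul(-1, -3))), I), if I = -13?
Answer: Rational(-57, 5) ≈ -11.400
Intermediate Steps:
Add(Mul(Mul(Add(5, -3), Pow(Add(-1, 6), -1)), Add(1, Mul(-1, -3))), I) = Add(Mul(Mul(Add(5, -3), Pow(Add(-1, 6), -1)), Add(1, Mul(-1, -3))), -13) = Add(Mul(Mul(2, Pow(5, -1)), Add(1, 3)), -13) = Add(Mul(Mul(2, Rational(1, 5)), 4), -13) = Add(Mul(Rational(2, 5), 4), -13) = Add(Rational(8, 5), -13) = Rational(-57, 5)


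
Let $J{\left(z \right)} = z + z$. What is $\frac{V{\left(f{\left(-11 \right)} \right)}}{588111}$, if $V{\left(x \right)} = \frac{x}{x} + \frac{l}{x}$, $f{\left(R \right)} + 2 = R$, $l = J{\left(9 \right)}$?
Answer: $- \frac{5}{7645443} \approx -6.5398 \cdot 10^{-7}$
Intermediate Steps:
$J{\left(z \right)} = 2 z$
$l = 18$ ($l = 2 \cdot 9 = 18$)
$f{\left(R \right)} = -2 + R$
$V{\left(x \right)} = 1 + \frac{18}{x}$ ($V{\left(x \right)} = \frac{x}{x} + \frac{18}{x} = 1 + \frac{18}{x}$)
$\frac{V{\left(f{\left(-11 \right)} \right)}}{588111} = \frac{\frac{1}{-2 - 11} \left(18 - 13\right)}{588111} = \frac{18 - 13}{-13} \cdot \frac{1}{588111} = \left(- \frac{1}{13}\right) 5 \cdot \frac{1}{588111} = \left(- \frac{5}{13}\right) \frac{1}{588111} = - \frac{5}{7645443}$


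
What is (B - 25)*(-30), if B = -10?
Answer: 1050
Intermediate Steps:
(B - 25)*(-30) = (-10 - 25)*(-30) = -35*(-30) = 1050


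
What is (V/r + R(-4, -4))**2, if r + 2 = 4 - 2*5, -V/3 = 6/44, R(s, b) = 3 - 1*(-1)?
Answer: 508369/30976 ≈ 16.412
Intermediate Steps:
R(s, b) = 4 (R(s, b) = 3 + 1 = 4)
V = -9/22 (V = -18/44 = -3*3/22 = -9/22 ≈ -0.40909)
r = -8 (r = -2 + (4 - 2*5) = -2 + (4 - 10) = -2 - 6 = -8)
(V/r + R(-4, -4))**2 = (-9/22/(-8) + 4)**2 = (-9/22*(-1/8) + 4)**2 = (9/176 + 4)**2 = (713/176)**2 = 508369/30976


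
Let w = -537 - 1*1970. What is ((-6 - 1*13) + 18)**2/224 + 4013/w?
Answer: -896405/561568 ≈ -1.5963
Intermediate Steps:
w = -2507 (w = -537 - 1970 = -2507)
((-6 - 1*13) + 18)**2/224 + 4013/w = ((-6 - 1*13) + 18)**2/224 + 4013/(-2507) = ((-6 - 13) + 18)**2*(1/224) + 4013*(-1/2507) = (-19 + 18)**2*(1/224) - 4013/2507 = (-1)**2*(1/224) - 4013/2507 = 1*(1/224) - 4013/2507 = 1/224 - 4013/2507 = -896405/561568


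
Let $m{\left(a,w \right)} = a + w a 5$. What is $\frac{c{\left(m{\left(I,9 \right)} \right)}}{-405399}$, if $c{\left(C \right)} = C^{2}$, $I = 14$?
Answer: $- \frac{414736}{405399} \approx -1.023$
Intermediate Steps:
$m{\left(a,w \right)} = a + 5 a w$ ($m{\left(a,w \right)} = a + a w 5 = a + 5 a w$)
$\frac{c{\left(m{\left(I,9 \right)} \right)}}{-405399} = \frac{\left(14 \left(1 + 5 \cdot 9\right)\right)^{2}}{-405399} = \left(14 \left(1 + 45\right)\right)^{2} \left(- \frac{1}{405399}\right) = \left(14 \cdot 46\right)^{2} \left(- \frac{1}{405399}\right) = 644^{2} \left(- \frac{1}{405399}\right) = 414736 \left(- \frac{1}{405399}\right) = - \frac{414736}{405399}$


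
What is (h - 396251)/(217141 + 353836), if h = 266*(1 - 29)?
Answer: -403699/570977 ≈ -0.70703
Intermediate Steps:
h = -7448 (h = 266*(-28) = -7448)
(h - 396251)/(217141 + 353836) = (-7448 - 396251)/(217141 + 353836) = -403699/570977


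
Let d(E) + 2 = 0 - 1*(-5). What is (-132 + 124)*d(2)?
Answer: -24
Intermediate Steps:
d(E) = 3 (d(E) = -2 + (0 - 1*(-5)) = -2 + (0 + 5) = -2 + 5 = 3)
(-132 + 124)*d(2) = (-132 + 124)*3 = -8*3 = -24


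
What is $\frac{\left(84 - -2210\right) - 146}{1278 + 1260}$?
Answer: $\frac{358}{423} \approx 0.84634$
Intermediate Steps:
$\frac{\left(84 - -2210\right) - 146}{1278 + 1260} = \frac{\left(84 + 2210\right) - 146}{2538} = \left(2294 - 146\right) \frac{1}{2538} = 2148 \cdot \frac{1}{2538} = \frac{358}{423}$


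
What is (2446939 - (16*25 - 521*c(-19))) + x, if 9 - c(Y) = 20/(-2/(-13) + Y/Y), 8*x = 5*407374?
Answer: 32361673/12 ≈ 2.6968e+6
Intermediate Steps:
x = 1018435/4 (x = (5*407374)/8 = (1/8)*2036870 = 1018435/4 ≈ 2.5461e+5)
c(Y) = -25/3 (c(Y) = 9 - 20/(-2/(-13) + Y/Y) = 9 - 20/(-2*(-1/13) + 1) = 9 - 20/(2/13 + 1) = 9 - 20/15/13 = 9 - 20*13/15 = 9 - 1*52/3 = 9 - 52/3 = -25/3)
(2446939 - (16*25 - 521*c(-19))) + x = (2446939 - (16*25 - 521*(-25/3))) + 1018435/4 = (2446939 - (400 + 13025/3)) + 1018435/4 = (2446939 - 1*14225/3) + 1018435/4 = (2446939 - 14225/3) + 1018435/4 = 7326592/3 + 1018435/4 = 32361673/12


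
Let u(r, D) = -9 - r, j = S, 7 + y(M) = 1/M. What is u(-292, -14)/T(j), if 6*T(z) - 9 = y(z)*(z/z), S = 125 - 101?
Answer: 40752/49 ≈ 831.67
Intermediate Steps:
S = 24
y(M) = -7 + 1/M
j = 24
T(z) = ⅓ + 1/(6*z) (T(z) = 3/2 + ((-7 + 1/z)*(z/z))/6 = 3/2 + ((-7 + 1/z)*1)/6 = 3/2 + (-7 + 1/z)/6 = 3/2 + (-7/6 + 1/(6*z)) = ⅓ + 1/(6*z))
u(-292, -14)/T(j) = (-9 - 1*(-292))/(((⅙)*(1 + 2*24)/24)) = (-9 + 292)/(((⅙)*(1/24)*(1 + 48))) = 283/(((⅙)*(1/24)*49)) = 283/(49/144) = 283*(144/49) = 40752/49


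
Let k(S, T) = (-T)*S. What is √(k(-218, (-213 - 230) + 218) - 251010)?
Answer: 6*I*√8335 ≈ 547.78*I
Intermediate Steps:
k(S, T) = -S*T
√(k(-218, (-213 - 230) + 218) - 251010) = √(-1*(-218)*((-213 - 230) + 218) - 251010) = √(-1*(-218)*(-443 + 218) - 251010) = √(-1*(-218)*(-225) - 251010) = √(-49050 - 251010) = √(-300060) = 6*I*√8335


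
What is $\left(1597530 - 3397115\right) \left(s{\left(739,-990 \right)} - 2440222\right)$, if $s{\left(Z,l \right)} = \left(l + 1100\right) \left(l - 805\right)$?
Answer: $4746714966120$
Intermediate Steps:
$s{\left(Z,l \right)} = \left(-805 + l\right) \left(1100 + l\right)$ ($s{\left(Z,l \right)} = \left(1100 + l\right) \left(-805 + l\right) = \left(-805 + l\right) \left(1100 + l\right)$)
$\left(1597530 - 3397115\right) \left(s{\left(739,-990 \right)} - 2440222\right) = \left(1597530 - 3397115\right) \left(\left(-885500 + \left(-990\right)^{2} + 295 \left(-990\right)\right) - 2440222\right) = - 1799585 \left(\left(-885500 + 980100 - 292050\right) - 2440222\right) = - 1799585 \left(-197450 - 2440222\right) = \left(-1799585\right) \left(-2637672\right) = 4746714966120$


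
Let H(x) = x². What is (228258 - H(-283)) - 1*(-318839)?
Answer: 467008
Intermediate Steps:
(228258 - H(-283)) - 1*(-318839) = (228258 - 1*(-283)²) - 1*(-318839) = (228258 - 1*80089) + 318839 = (228258 - 80089) + 318839 = 148169 + 318839 = 467008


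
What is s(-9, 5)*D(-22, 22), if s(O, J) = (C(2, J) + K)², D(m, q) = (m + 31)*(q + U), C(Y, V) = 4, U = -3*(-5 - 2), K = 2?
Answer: 13932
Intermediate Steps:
U = 21 (U = -3*(-7) = 21)
D(m, q) = (21 + q)*(31 + m) (D(m, q) = (m + 31)*(q + 21) = (31 + m)*(21 + q) = (21 + q)*(31 + m))
s(O, J) = 36 (s(O, J) = (4 + 2)² = 6² = 36)
s(-9, 5)*D(-22, 22) = 36*(651 + 21*(-22) + 31*22 - 22*22) = 36*(651 - 462 + 682 - 484) = 36*387 = 13932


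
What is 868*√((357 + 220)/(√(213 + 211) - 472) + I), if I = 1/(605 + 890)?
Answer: 434*√(-2577807570 - 5980*√106)/(1495*√(236 - √106)) ≈ 981.09*I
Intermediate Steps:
I = 1/1495 ≈ 0.00066890
868*√((357 + 220)/(√(213 + 211) - 472) + I) = 868*√((357 + 220)/(√(213 + 211) - 472) + 1/1495) = 868*√(577/(√424 - 472) + 1/1495) = 868*√(577/(2*√106 - 472) + 1/1495) = 868*√(577/(-472 + 2*√106) + 1/1495) = 868*√(1/1495 + 577/(-472 + 2*√106))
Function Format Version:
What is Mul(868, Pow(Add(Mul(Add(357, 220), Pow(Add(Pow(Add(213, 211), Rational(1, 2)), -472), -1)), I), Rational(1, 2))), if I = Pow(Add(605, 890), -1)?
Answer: Mul(Rational(434, 1495), Pow(Add(-2577807570, Mul(-5980, Pow(106, Rational(1, 2)))), Rational(1, 2)), Pow(Add(236, Mul(-1, Pow(106, Rational(1, 2)))), Rational(-1, 2))) ≈ Mul(981.09, I)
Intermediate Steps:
I = Rational(1, 1495) (I = Pow(1495, -1) = Rational(1, 1495) ≈ 0.00066890)
Mul(868, Pow(Add(Mul(Add(357, 220), Pow(Add(Pow(Add(213, 211), Rational(1, 2)), -472), -1)), I), Rational(1, 2))) = Mul(868, Pow(Add(Mul(Add(357, 220), Pow(Add(Pow(Add(213, 211), Rational(1, 2)), -472), -1)), Rational(1, 1495)), Rational(1, 2))) = Mul(868, Pow(Add(Mul(577, Pow(Add(Pow(424, Rational(1, 2)), -472), -1)), Rational(1, 1495)), Rational(1, 2))) = Mul(868, Pow(Add(Mul(577, Pow(Add(Mul(2, Pow(106, Rational(1, 2))), -472), -1)), Rational(1, 1495)), Rational(1, 2))) = Mul(868, Pow(Add(Mul(577, Pow(Add(-472, Mul(2, Pow(106, Rational(1, 2)))), -1)), Rational(1, 1495)), Rational(1, 2))) = Mul(868, Pow(Add(Rational(1, 1495), Mul(577, Pow(Add(-472, Mul(2, Pow(106, Rational(1, 2)))), -1))), Rational(1, 2)))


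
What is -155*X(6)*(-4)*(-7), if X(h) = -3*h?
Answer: 78120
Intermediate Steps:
-155*X(6)*(-4)*(-7) = -155*-3*6*(-4)*(-7) = -155*(-18*(-4))*(-7) = -11160*(-7) = -155*(-504) = 78120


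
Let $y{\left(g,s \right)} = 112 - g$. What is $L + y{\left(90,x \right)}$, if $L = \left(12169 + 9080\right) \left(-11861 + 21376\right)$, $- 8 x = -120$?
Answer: $202184257$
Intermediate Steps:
$x = 15$ ($x = \left(- \frac{1}{8}\right) \left(-120\right) = 15$)
$L = 202184235$ ($L = 21249 \cdot 9515 = 202184235$)
$L + y{\left(90,x \right)} = 202184235 + \left(112 - 90\right) = 202184235 + 22 = 202184257$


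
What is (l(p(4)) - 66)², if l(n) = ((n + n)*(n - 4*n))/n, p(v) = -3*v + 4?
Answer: 324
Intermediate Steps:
p(v) = 4 - 3*v
l(n) = -6*n (l(n) = ((2*n)*(-3*n))/n = (-6*n²)/n = -6*n)
(l(p(4)) - 66)² = (-6*(4 - 3*4) - 66)² = (-6*(4 - 12) - 66)² = (-6*(-8) - 66)² = (48 - 66)² = (-18)² = 324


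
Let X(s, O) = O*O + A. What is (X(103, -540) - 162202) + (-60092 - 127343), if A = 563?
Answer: -57474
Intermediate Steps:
X(s, O) = 563 + O**2 (X(s, O) = O*O + 563 = O**2 + 563 = 563 + O**2)
(X(103, -540) - 162202) + (-60092 - 127343) = ((563 + (-540)**2) - 162202) + (-60092 - 127343) = ((563 + 291600) - 162202) - 187435 = (292163 - 162202) - 187435 = 129961 - 187435 = -57474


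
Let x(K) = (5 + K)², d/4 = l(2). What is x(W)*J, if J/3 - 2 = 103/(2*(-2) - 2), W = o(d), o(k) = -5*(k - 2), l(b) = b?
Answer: -56875/2 ≈ -28438.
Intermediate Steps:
d = 8 (d = 4*2 = 8)
o(k) = 10 - 5*k (o(k) = -5*(-2 + k) = 10 - 5*k)
W = -30 (W = 10 - 5*8 = 10 - 40 = -30)
J = -91/2 (J = 6 + 3*(103/(2*(-2) - 2)) = 6 + 3*(103/(-4 - 2)) = 6 + 3*(103/(-6)) = 6 + 3*(103*(-⅙)) = 6 + 3*(-103/6) = 6 - 103/2 = -91/2 ≈ -45.500)
x(W)*J = (5 - 30)²*(-91/2) = (-25)²*(-91/2) = 625*(-91/2) = -56875/2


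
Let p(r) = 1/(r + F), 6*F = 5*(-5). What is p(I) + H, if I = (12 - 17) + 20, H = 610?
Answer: 39656/65 ≈ 610.09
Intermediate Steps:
I = 15 (I = -5 + 20 = 15)
F = -25/6 (F = (5*(-5))/6 = (⅙)*(-25) = -25/6 ≈ -4.1667)
p(r) = 1/(-25/6 + r) (p(r) = 1/(r - 25/6) = 1/(-25/6 + r))
p(I) + H = 6/(-25 + 6*15) + 610 = 6/(-25 + 90) + 610 = 6/65 + 610 = 39656/65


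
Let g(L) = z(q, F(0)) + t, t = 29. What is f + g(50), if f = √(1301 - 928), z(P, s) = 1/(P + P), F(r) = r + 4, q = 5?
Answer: 291/10 + √373 ≈ 48.413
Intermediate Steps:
F(r) = 4 + r
z(P, s) = 1/(2*P)
f = √373 ≈ 19.313
g(L) = 291/10 (g(L) = (½)/5 + 29 = (½)*(⅕) + 29 = ⅒ + 29 = 291/10)
f + g(50) = √373 + 291/10 = 291/10 + √373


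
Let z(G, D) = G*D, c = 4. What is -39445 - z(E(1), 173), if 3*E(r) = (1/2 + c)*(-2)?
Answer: -38926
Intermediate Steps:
E(r) = -3 (E(r) = ((1/2 + 4)*(-2))/3 = ((9/2)*(-2))/3 = (1/3)*(-9) = -3)
z(G, D) = D*G
-39445 - z(E(1), 173) = -39445 - 173*(-3) = -39445 - 1*(-519) = -39445 + 519 = -38926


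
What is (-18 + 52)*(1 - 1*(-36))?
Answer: 1258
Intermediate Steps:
(-18 + 52)*(1 - 1*(-36)) = 34*(1 + 36) = 34*37 = 1258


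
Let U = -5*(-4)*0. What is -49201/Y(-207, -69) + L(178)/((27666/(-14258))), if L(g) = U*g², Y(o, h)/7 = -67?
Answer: 49201/469 ≈ 104.91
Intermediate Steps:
Y(o, h) = -469 (Y(o, h) = 7*(-67) = -469)
U = 0 (U = 20*0 = 0)
L(g) = 0 (L(g) = 0*g² = 0)
-49201/Y(-207, -69) + L(178)/((27666/(-14258))) = -49201/(-469) + 0/((27666/(-14258))) = -49201*(-1/469) + 0/((27666*(-1/14258))) = 49201/469 + 0/(-13833/7129) = 49201/469 + 0*(-7129/13833) = 49201/469 + 0 = 49201/469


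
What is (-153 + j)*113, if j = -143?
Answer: -33448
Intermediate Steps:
(-153 + j)*113 = (-153 - 143)*113 = -296*113 = -33448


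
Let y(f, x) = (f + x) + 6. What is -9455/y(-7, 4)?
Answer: -9455/3 ≈ -3151.7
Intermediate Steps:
y(f, x) = 6 + f + x
-9455/y(-7, 4) = -9455/(6 - 7 + 4) = -9455/3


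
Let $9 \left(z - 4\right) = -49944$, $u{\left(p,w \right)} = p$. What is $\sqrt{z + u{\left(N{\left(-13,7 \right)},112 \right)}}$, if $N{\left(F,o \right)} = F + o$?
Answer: $\frac{i \sqrt{49962}}{3} \approx 74.507 i$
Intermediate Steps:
$z = - \frac{16636}{3}$ ($z = 4 + \frac{1}{9} \left(-49944\right) = 4 - \frac{16648}{3} = - \frac{16636}{3} \approx -5545.3$)
$\sqrt{z + u{\left(N{\left(-13,7 \right)},112 \right)}} = \sqrt{- \frac{16636}{3} + \left(-13 + 7\right)} = \sqrt{- \frac{16636}{3} - 6} = \sqrt{- \frac{16654}{3}} = \frac{i \sqrt{49962}}{3}$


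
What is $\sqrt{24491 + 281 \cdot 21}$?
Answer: $2 \sqrt{7598} \approx 174.33$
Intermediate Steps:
$\sqrt{24491 + 281 \cdot 21} = \sqrt{24491 + 5901} = \sqrt{30392} = 2 \sqrt{7598}$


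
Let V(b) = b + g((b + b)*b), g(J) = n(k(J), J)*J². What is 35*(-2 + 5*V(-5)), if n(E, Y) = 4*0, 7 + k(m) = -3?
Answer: -945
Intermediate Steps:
k(m) = -10 (k(m) = -7 - 3 = -10)
n(E, Y) = 0
g(J) = 0 (g(J) = 0*J² = 0)
V(b) = b (V(b) = b + 0 = b)
35*(-2 + 5*V(-5)) = 35*(-2 + 5*(-5)) = 35*(-2 - 25) = 35*(-27) = -945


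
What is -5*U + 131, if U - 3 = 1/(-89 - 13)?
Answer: 11837/102 ≈ 116.05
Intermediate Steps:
U = 305/102 (U = 3 + 1/(-89 - 13) = 3 + 1/(-102) = 3 - 1/102 = 305/102 ≈ 2.9902)
-5*U + 131 = -5*305/102 + 131 = -1525/102 + 131 = 11837/102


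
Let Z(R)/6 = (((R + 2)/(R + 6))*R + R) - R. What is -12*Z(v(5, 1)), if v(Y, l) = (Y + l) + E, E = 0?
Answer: -288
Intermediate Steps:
v(Y, l) = Y + l (v(Y, l) = (Y + l) + 0 = Y + l)
Z(R) = 6*R*(2 + R)/(6 + R) (Z(R) = 6*((((R + 2)/(R + 6))*R + R) - R) = 6*((((2 + R)/(6 + R))*R + R) - R) = 6*((R*(2 + R)/(6 + R) + R) - R) = 6*((R + R*(2 + R)/(6 + R)) - R) = 6*(R*(2 + R)/(6 + R)) = 6*R*(2 + R)/(6 + R))
-12*Z(v(5, 1)) = -72*(5 + 1)*(2 + (5 + 1))/(6 + (5 + 1)) = -72*6*(2 + 6)/(6 + 6) = -72*6*8/12 = -12*24 = -288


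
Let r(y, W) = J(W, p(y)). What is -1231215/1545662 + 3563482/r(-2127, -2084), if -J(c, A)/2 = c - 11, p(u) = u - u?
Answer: 2751389962117/3238161890 ≈ 849.68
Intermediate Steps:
p(u) = 0
J(c, A) = 22 - 2*c (J(c, A) = -2*(c - 11) = -2*(-11 + c) = 22 - 2*c)
r(y, W) = 22 - 2*W
-1231215/1545662 + 3563482/r(-2127, -2084) = -1231215/1545662 + 3563482/(22 - 2*(-2084)) = -1231215*1/1545662 + 3563482/(22 + 4168) = -1231215/1545662 + 3563482/4190 = -1231215/1545662 + 3563482*(1/4190) = -1231215/1545662 + 1781741/2095 = 2751389962117/3238161890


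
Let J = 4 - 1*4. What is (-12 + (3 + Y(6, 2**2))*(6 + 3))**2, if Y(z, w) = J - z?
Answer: 1521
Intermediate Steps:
J = 0 (J = 4 - 4 = 0)
Y(z, w) = -z (Y(z, w) = 0 - z = -z)
(-12 + (3 + Y(6, 2**2))*(6 + 3))**2 = (-12 + (3 - 1*6)*(6 + 3))**2 = (-12 + (3 - 6)*9)**2 = (-12 - 3*9)**2 = (-12 - 27)**2 = (-39)**2 = 1521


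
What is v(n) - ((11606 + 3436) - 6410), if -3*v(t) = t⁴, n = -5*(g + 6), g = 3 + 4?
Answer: -17876521/3 ≈ -5.9588e+6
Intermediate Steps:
g = 7
n = -65 (n = -5*(7 + 6) = -5*13 = -65)
v(t) = -t⁴/3
v(n) - ((11606 + 3436) - 6410) = -⅓*(-65)⁴ - ((11606 + 3436) - 6410) = -⅓*17850625 - (15042 - 6410) = -17850625/3 - 1*8632 = -17850625/3 - 8632 = -17876521/3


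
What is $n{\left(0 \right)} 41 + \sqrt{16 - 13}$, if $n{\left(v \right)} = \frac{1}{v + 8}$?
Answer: $\frac{41}{8} + \sqrt{3} \approx 6.857$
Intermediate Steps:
$n{\left(v \right)} = \frac{1}{8 + v}$
$n{\left(0 \right)} 41 + \sqrt{16 - 13} = \frac{1}{8 + 0} \cdot 41 + \sqrt{16 - 13} = \frac{1}{8} \cdot 41 + \sqrt{3} = \frac{41}{8} + \sqrt{3}$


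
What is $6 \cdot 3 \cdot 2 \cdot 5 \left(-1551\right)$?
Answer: $-279180$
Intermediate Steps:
$6 \cdot 3 \cdot 2 \cdot 5 \left(-1551\right) = 18 \cdot 2 \cdot 5 \left(-1551\right) = 36 \cdot 5 \left(-1551\right) = 180 \left(-1551\right) = -279180$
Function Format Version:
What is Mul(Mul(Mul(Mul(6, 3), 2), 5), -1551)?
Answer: -279180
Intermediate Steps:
Mul(Mul(Mul(Mul(6, 3), 2), 5), -1551) = Mul(Mul(Mul(18, 2), 5), -1551) = Mul(Mul(36, 5), -1551) = Mul(180, -1551) = -279180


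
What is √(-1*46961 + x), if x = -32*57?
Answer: I*√48785 ≈ 220.87*I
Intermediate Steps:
x = -1824
√(-1*46961 + x) = √(-1*46961 - 1824) = √(-46961 - 1824) = √(-48785) = I*√48785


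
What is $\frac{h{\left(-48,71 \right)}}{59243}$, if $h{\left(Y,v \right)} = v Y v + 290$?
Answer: $- \frac{241678}{59243} \approx -4.0794$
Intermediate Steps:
$h{\left(Y,v \right)} = 290 + Y v^{2}$ ($h{\left(Y,v \right)} = Y v v + 290 = Y v^{2} + 290 = 290 + Y v^{2}$)
$\frac{h{\left(-48,71 \right)}}{59243} = \frac{290 - 48 \cdot 71^{2}}{59243} = \left(290 - 241968\right) \frac{1}{59243} = \left(-241678\right) \frac{1}{59243} = - \frac{241678}{59243}$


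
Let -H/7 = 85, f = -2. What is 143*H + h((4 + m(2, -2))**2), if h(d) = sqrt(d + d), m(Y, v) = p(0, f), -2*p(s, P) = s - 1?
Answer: -85085 + 9*sqrt(2)/2 ≈ -85079.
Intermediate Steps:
H = -595 (H = -7*85 = -595)
p(s, P) = 1/2 - s/2 (p(s, P) = -(s - 1)/2 = -(-1 + s)/2 = 1/2 - s/2)
m(Y, v) = 1/2 (m(Y, v) = 1/2 - 1/2*0 = 1/2 + 0 = 1/2)
h(d) = sqrt(2)*sqrt(d) (h(d) = sqrt(2*d) = sqrt(2)*sqrt(d))
143*H + h((4 + m(2, -2))**2) = 143*(-595) + sqrt(2)*sqrt((4 + 1/2)**2) = -85085 + sqrt(2)*sqrt((9/2)**2) = -85085 + sqrt(2)*sqrt(81/4) = -85085 + sqrt(2)*(9/2) = -85085 + 9*sqrt(2)/2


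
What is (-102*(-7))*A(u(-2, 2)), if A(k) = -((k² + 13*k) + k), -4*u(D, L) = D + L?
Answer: 0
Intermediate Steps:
u(D, L) = -D/4 - L/4 (u(D, L) = -(D + L)/4 = -D/4 - L/4)
A(k) = -k² - 14*k (A(k) = -(k² + 14*k) = -k² - 14*k)
(-102*(-7))*A(u(-2, 2)) = (-102*(-7))*(-(-¼*(-2) - ¼*2)*(14 + (-¼*(-2) - ¼*2))) = 714*(-(½ - ½)*(14 + (½ - ½))) = 714*(-1*0*(14 + 0)) = 714*(-1*0*14) = 714*0 = 0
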